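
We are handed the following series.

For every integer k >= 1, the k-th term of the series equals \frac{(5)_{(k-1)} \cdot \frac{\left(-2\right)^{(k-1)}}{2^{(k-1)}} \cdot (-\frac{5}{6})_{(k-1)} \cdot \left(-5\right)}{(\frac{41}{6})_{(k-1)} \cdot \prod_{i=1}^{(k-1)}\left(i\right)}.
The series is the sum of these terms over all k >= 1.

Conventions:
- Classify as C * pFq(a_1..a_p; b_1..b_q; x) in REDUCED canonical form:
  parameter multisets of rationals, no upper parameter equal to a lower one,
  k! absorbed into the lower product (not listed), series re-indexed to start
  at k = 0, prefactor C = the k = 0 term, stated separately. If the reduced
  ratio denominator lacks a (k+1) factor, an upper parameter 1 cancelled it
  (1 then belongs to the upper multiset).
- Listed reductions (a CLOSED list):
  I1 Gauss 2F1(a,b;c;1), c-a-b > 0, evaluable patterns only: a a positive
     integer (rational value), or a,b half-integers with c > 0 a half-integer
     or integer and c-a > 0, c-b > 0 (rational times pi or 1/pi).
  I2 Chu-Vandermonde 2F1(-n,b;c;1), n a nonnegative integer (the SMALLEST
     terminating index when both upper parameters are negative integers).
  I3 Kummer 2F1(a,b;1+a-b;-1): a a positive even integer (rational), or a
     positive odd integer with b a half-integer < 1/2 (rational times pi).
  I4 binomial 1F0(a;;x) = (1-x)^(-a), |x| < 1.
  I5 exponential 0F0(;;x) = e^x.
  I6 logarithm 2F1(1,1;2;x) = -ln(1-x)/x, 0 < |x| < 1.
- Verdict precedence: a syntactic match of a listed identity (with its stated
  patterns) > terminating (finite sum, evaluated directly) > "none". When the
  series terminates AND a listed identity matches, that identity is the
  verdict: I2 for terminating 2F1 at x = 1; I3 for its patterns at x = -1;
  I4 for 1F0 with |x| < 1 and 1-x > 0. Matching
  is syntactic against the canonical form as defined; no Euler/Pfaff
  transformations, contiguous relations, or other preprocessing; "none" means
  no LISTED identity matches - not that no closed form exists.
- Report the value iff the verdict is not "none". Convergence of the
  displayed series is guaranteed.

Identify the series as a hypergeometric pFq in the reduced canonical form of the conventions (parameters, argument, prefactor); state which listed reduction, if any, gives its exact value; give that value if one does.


Canonical form: C = -5 times 2F1 with upper {-\frac{5}{6}, 5}, lower {\frac{41}{6}}, x = -1. Verdict: no listed reduction: x = -1 and upper {-\frac{5}{6}, 5} fail every I1-I6 pattern.

First insight: from the first term -5: the product of the first k integers (prefactor -5) is k!.
Ratio: r(k) = -1 * (k-\frac{5}{6}) (k+5) / [(k+\frac{41}{6}) (k+1)] - poly over poly, x = -1 from leading terms; C = -5 at k = 0.


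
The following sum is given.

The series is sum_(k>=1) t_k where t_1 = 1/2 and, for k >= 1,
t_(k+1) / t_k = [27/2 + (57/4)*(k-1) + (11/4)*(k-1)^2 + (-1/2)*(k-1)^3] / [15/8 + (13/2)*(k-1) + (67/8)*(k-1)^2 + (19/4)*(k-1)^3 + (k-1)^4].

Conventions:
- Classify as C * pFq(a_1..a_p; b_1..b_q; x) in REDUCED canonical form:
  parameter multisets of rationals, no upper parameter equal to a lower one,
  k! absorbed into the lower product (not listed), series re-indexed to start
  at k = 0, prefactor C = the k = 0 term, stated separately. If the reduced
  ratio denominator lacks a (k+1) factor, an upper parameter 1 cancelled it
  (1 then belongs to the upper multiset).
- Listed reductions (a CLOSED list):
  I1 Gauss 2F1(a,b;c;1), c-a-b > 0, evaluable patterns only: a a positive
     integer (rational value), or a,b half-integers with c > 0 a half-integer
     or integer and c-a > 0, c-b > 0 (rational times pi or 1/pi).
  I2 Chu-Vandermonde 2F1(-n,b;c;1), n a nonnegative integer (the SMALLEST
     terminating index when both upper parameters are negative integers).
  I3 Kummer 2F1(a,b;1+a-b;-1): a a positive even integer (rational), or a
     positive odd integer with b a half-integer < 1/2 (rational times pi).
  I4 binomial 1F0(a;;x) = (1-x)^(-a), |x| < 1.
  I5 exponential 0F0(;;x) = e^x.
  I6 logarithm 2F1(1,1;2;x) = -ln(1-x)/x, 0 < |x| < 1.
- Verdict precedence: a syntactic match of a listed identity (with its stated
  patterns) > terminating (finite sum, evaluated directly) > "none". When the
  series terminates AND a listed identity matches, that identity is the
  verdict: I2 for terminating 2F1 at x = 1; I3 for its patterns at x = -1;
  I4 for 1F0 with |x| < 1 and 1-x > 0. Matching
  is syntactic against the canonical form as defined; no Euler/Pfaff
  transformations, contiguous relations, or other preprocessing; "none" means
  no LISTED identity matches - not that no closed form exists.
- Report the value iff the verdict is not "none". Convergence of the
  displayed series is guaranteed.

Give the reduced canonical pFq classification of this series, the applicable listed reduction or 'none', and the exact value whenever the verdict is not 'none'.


Prefactor 1/2, argument -1/2: 2F2 with upper {-9, 2} over lower {1, 5/4}. Verdict: terminating (-9 upstairs). 10 nonzero terms in all; added directly. Sum: 4350425868809/369749630250.

The tell: t_0 = 1/2 here, and roots of the ratio polynomials (C = 1/2) are the negated parameters.
Ratio: r(k) = (-1/2) * (k-9) (k+2) / [(k+1) (k+5/4) (k+1)] - rational; roots negated = parameters, x = (-1/2), C = 1/2.


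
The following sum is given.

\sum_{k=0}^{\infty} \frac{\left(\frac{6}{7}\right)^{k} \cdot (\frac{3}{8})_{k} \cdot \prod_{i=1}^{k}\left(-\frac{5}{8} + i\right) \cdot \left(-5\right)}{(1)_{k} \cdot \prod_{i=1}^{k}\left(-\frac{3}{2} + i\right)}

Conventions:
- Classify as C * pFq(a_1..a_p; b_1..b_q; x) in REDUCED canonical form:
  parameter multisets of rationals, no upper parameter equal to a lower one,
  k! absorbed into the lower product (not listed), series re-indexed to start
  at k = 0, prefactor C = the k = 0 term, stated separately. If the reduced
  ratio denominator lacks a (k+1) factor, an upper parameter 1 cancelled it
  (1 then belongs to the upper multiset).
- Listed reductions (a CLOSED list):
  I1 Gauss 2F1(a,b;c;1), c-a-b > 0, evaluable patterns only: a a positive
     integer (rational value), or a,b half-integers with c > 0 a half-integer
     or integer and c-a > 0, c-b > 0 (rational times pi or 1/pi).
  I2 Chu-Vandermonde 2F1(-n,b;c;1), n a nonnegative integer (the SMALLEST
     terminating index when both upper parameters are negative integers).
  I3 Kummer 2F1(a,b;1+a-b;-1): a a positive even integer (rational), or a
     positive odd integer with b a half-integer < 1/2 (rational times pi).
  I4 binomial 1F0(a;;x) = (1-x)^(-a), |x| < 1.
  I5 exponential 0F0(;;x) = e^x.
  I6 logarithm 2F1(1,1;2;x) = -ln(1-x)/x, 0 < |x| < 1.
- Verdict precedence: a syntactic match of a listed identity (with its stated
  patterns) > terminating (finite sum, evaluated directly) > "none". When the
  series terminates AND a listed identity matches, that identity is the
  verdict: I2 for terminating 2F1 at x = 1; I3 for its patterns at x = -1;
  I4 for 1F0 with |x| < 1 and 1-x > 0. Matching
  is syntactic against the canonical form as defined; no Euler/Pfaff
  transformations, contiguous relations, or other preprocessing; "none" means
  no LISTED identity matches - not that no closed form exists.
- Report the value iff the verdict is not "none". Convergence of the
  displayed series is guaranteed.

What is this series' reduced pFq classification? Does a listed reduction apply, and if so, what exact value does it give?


x = \frac{6}{7} here; the reduced form reads 2F1, upper {\frac{3}{8}, \frac{3}{8}}, lower {-\frac{1}{2}}, C = -5. Verdict: none. No listed pattern accepts 2F1(\frac{3}{8}, \frac{3}{8}; -\frac{1}{2}; \frac{6}{7}).

Structural cue: with t_0 = -5, the running product (C = -5) telescopes to a rising factorial.
Step ratio: r(k) = \frac{6}{7} * (k+\frac{3}{8}) (k+\frac{3}{8}) / [(k-\frac{1}{2}) (k+1)] - rational; roots negated = parameters, x = \frac{6}{7}, C = -5.


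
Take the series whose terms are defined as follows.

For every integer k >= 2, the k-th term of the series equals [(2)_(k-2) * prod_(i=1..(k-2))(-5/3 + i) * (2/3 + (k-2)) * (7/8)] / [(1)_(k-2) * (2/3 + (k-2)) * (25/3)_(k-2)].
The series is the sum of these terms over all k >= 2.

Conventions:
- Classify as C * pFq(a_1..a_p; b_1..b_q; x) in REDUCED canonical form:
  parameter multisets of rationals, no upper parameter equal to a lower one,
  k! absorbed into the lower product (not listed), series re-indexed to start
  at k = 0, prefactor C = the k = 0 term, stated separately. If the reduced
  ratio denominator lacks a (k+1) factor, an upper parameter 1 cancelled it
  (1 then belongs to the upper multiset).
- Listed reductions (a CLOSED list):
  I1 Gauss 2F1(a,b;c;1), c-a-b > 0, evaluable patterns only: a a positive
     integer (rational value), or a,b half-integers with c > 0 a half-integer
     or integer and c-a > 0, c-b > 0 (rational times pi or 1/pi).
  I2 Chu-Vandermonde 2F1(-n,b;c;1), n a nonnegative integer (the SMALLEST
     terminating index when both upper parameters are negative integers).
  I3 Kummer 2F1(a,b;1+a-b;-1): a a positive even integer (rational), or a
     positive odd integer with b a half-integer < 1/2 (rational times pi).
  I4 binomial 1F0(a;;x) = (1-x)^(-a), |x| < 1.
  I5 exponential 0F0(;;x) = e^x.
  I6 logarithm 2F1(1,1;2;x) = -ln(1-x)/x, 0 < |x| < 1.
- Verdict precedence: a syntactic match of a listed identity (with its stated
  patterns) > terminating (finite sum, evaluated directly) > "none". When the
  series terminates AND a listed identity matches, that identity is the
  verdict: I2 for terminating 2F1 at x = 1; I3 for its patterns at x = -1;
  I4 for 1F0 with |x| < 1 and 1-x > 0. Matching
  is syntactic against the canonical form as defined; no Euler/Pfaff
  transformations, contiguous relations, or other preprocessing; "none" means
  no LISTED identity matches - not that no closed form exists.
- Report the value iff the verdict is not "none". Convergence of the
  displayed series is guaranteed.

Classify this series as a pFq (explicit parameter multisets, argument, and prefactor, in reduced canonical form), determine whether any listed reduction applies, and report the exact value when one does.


Canonical form: C = 7/8 times 2F1 with upper {-2/3, 2}, lower {25/3}, x = 1. Verdict: Gauss's theorem (I1) fires (x = 1: the Gamma ratio telescopes since c-a-b = 7 > 0 and a = 2 in Z>0). Its exact value is 209/288.

Key step: x = 1 and the factor k + 2/3 cancels (top and bottom), leaving C = 7/8, x = 1.
Consecutive-term ratio: r(k) = 1 * (k-2/3) (k+2) / [(k+25/3) (k+1)] ; factor over Q: parameters, x = 1, and C = 7/8.


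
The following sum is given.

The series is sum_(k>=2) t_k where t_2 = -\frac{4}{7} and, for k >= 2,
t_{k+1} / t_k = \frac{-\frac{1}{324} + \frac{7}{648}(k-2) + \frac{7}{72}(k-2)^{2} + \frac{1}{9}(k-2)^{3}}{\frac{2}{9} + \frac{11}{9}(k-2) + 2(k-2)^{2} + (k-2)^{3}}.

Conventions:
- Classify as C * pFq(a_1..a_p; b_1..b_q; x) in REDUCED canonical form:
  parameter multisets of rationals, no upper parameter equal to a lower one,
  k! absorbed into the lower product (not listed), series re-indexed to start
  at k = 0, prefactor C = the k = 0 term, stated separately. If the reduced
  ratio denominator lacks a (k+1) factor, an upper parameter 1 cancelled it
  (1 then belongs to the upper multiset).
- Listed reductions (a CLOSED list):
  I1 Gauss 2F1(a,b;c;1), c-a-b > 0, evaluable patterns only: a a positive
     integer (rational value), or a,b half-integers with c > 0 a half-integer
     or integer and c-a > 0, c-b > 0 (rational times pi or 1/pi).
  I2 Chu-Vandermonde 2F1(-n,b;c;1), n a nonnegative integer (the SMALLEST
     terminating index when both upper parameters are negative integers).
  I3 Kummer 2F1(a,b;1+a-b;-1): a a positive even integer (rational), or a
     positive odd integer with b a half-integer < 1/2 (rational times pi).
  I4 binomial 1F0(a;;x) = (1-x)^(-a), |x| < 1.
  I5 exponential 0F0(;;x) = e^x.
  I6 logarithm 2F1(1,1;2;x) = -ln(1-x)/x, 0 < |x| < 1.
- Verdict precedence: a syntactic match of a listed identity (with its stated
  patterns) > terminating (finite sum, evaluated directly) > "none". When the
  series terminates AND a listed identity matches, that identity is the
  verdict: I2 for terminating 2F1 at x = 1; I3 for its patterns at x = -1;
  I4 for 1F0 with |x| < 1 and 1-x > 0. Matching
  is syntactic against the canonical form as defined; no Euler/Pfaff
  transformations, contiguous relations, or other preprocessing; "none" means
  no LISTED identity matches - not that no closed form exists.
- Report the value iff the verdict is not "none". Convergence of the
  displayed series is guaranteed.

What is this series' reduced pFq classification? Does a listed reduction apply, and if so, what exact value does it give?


Classification (C = -\frac{4}{7}): 1F0 with upper {-\frac{1}{8}}, lower {-}, argument x = \frac{1}{9}. Verdict (x = \frac{1}{9}): the binomial series (I4) applies (the 1F0 binomial series: exponent 1/8, x = \frac{1}{9}). Sum: \left(-\frac{4}{7}\right) \cdot \left(\frac{8}{9}\right)^{\frac{1}{8}}.

Key step: t_0 = -\frac{4}{7} here, and cancel k + 2/3 from the displayed ratio first; then C = -4/7, x = 1/9.
Consecutive-term ratio: r(k) = \frac{1}{9} * (k-\frac{1}{8}) / [(k+1)] - rational in k, leading ratio \frac{1}{9}; with t_0 = -\frac{4}{7}, classification follows.


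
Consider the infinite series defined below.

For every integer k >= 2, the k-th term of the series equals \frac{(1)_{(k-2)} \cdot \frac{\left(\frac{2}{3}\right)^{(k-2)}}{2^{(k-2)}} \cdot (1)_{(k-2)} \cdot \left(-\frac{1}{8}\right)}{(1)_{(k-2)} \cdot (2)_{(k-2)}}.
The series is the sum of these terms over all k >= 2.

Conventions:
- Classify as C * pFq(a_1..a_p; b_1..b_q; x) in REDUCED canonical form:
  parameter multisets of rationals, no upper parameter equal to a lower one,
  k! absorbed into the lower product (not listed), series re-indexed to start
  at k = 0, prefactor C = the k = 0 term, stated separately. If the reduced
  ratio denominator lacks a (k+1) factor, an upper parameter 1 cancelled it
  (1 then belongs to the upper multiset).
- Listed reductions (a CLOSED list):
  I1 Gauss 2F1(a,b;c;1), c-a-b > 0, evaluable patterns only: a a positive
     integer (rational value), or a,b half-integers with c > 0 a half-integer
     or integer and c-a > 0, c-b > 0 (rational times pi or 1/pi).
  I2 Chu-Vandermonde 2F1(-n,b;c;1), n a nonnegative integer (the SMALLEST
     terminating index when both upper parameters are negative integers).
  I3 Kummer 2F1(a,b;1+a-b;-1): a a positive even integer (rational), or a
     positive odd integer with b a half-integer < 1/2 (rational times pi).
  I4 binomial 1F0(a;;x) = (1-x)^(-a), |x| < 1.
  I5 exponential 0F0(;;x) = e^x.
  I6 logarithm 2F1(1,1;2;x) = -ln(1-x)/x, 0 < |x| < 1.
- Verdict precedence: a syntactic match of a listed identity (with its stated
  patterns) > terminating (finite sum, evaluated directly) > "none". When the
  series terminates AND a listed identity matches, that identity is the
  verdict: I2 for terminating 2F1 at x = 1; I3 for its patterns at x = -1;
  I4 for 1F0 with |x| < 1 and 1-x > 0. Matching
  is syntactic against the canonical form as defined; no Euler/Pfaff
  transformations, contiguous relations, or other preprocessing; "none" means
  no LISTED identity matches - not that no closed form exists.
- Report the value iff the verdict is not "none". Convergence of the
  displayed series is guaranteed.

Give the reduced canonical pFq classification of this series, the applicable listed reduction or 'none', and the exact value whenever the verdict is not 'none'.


The tell: x = \frac{1}{3} and (1)_k (C = -1/8, x = 1/3) is k! itself.
Ratio: r(k) = \frac{1}{3} * (k+1) (k+1) / [(k+2) (k+1)] - poly over poly, x = \frac{1}{3} from leading terms; C = -\frac{1}{8} at k = 0.

The series (x = \frac{1}{3}) is 2F1: upper {1, 1}, lower {2}, prefactor -\frac{1}{8}. Verdict: the logarithmic series (I6) matches (the logarithm: parameters (1,1;2), x = \frac{1}{3}). Sum: \frac{3}{8} \cdot \ln\left(\frac{2}{3}\right).


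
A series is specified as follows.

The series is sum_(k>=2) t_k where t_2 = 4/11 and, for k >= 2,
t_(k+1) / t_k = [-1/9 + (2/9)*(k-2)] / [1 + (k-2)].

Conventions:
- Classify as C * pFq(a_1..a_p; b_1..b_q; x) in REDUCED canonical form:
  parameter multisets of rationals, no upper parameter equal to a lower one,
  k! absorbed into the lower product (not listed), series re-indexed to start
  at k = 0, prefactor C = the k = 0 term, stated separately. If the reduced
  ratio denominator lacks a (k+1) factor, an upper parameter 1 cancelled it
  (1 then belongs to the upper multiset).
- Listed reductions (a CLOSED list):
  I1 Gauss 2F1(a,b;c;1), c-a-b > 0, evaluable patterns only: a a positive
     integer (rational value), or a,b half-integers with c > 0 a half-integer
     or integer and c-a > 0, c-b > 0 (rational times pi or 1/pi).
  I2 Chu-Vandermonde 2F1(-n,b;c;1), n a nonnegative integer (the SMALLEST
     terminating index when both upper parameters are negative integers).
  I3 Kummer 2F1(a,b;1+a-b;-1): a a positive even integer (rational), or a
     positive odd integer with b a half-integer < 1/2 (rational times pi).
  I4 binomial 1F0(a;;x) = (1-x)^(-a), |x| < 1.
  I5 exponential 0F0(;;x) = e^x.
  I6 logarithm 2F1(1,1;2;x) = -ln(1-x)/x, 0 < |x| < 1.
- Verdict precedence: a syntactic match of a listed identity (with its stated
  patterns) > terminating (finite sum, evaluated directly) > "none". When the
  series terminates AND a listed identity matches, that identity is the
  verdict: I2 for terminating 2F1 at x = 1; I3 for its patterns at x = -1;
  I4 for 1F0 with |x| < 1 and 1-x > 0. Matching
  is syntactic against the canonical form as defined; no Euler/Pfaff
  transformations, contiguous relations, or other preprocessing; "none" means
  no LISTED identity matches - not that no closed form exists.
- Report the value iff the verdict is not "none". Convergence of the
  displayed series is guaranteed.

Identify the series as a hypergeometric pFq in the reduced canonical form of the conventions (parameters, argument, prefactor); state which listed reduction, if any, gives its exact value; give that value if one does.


This is 4/11 * 1F0(-1/2; -; 2/9) in reduced canonical form. Verdict: the binomial series (I4) matches (the 1F0 binomial series: exponent 1/2, x = 2/9). Hence: (4/11) * (7/9)^(1/2).

Key step: with t_0 = 4/11, the expanded ratio factors over Q; prefactor 4/11, roots give parameters.
Step ratio: r(k) = (2/9) * (k-1/2) / [(k+1)] ; factor over Q: parameters, x = (2/9), and C = 4/11.


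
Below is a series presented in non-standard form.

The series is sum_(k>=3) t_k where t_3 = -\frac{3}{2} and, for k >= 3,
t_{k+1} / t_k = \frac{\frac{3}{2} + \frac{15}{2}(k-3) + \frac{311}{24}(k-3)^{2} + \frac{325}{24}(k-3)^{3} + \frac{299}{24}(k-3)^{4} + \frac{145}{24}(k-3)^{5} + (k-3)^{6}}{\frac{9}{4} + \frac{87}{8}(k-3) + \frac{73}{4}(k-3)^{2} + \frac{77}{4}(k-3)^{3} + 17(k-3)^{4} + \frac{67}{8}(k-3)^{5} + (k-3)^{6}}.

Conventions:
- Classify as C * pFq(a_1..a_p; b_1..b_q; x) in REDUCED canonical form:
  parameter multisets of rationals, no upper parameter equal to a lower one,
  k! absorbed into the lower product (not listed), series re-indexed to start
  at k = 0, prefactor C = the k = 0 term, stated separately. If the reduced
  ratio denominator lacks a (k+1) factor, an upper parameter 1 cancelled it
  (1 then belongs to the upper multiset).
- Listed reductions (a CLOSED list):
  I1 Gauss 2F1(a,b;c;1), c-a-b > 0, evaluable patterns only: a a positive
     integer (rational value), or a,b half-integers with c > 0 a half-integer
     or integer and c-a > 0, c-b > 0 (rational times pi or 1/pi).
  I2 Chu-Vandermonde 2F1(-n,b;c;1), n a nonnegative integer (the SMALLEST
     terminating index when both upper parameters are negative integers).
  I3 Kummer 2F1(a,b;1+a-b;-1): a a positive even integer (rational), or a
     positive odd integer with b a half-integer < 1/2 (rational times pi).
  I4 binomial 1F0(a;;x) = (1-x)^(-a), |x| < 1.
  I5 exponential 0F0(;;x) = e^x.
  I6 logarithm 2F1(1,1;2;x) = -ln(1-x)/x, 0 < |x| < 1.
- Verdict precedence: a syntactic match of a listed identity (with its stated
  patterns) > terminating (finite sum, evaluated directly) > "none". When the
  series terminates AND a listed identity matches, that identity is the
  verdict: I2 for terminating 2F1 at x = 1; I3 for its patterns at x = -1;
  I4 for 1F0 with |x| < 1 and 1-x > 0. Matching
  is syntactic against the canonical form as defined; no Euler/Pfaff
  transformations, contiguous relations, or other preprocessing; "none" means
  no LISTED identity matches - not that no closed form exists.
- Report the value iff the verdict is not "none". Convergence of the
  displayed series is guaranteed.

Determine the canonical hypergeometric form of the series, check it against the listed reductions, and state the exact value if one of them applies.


Structural cue: from the first term -\frac{3}{2}: the parameter 3/8 appears in both the upper and lower lists and cancels (alongside the other common factor).
Term ratio: r(k) = 1 * (k+\frac{2}{3}) (k+2) (k+3) / [(k+1) (k+6) (k+1)] - poly over poly, x = 1 from leading terms; C = -\frac{3}{2} at k = 0.

The series (x = 1) is 3F2: upper {\frac{2}{3}, 2, 3}, lower {1, 6}, prefactor -\frac{3}{2}. Verdict: none - this 3F2 at x = 1 matches no listed pattern, and upper {\frac{2}{3}, 2, 3} holds no stopper.


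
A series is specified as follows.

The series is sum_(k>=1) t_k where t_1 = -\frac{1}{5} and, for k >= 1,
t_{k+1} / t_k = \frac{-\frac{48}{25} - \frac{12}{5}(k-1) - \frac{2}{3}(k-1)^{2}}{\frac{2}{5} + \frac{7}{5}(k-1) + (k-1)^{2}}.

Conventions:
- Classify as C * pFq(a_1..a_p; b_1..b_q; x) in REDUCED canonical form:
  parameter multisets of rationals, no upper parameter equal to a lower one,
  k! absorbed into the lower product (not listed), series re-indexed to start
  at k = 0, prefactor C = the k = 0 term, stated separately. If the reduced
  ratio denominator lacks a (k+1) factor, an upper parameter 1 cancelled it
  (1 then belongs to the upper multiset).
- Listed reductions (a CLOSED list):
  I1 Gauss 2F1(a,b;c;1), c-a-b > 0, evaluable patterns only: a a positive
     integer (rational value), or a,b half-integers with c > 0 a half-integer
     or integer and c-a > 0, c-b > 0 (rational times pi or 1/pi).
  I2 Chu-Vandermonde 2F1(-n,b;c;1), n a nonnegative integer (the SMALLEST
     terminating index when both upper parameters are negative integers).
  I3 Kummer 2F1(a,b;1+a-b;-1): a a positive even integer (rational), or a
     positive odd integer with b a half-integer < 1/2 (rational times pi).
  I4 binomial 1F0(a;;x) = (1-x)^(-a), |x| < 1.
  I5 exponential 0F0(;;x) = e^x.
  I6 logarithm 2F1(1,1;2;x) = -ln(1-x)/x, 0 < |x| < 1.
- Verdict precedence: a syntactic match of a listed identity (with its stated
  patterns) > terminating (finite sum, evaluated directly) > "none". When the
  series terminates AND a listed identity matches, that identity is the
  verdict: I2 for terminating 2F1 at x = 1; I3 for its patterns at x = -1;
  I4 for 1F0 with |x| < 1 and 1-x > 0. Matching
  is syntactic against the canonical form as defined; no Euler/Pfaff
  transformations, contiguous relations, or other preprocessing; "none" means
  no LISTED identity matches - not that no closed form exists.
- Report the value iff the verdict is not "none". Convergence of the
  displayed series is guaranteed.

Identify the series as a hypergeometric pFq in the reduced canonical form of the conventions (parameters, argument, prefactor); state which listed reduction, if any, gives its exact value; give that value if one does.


The series (x = -\frac{2}{3}) is 2F1: upper {\frac{6}{5}, \frac{12}{5}}, lower {\frac{2}{5}}, prefactor -\frac{1}{5}. Verdict: none. No listed pattern accepts 2F1(\frac{6}{5}, \frac{12}{5}; \frac{2}{5}; -\frac{2}{3}).

Key observation: with t_0 = -\frac{1}{5}, the expanded ratio factors over Q; prefactor -1/5, roots give parameters.
Adjacent-term ratio: r(k) = -\frac{2}{3} * (k+\frac{6}{5}) (k+\frac{12}{5}) / [(k+\frac{2}{5}) (k+1)] - rational in k, leading ratio -\frac{2}{3}; with t_0 = -\frac{1}{5}, classification follows.


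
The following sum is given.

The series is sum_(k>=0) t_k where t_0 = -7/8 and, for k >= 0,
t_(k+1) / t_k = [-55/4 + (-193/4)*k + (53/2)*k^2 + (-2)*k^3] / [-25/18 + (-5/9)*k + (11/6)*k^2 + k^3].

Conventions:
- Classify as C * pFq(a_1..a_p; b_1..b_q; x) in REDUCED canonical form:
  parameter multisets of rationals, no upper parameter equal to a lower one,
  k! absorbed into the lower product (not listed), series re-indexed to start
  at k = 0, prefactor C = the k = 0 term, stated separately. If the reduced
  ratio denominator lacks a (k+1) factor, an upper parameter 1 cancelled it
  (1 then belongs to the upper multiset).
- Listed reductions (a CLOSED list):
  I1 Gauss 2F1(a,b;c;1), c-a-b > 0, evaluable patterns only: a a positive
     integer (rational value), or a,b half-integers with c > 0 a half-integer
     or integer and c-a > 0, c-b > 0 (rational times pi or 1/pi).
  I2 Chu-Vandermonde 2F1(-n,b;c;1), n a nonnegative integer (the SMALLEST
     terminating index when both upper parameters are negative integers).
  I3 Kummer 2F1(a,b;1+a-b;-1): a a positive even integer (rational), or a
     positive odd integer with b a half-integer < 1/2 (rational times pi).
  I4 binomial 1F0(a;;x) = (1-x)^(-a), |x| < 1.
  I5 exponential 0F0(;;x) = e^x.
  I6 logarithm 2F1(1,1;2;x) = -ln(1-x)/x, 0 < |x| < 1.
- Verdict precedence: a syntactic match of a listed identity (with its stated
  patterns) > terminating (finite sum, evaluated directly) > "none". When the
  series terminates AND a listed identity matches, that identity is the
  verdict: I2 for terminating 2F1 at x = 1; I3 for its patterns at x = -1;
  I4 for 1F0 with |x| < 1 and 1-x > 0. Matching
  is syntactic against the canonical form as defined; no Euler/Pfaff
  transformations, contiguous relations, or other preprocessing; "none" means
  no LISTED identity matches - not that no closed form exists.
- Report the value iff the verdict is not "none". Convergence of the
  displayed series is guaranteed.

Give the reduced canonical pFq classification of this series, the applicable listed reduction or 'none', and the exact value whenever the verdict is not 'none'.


Structural cue: x = (-2) and factor the ratio over Q (C = -7/8): negated roots = parameters.
Adjacent-term ratio: r(k) = (-2) * (k-11) (k-5/2) (k+1/4) / [(k-5/6) (k+5/3) (k+1)] - rational in k. x = (-2); t_0 = -7/8; negate the roots.

At argument -2: a 3F2 with upper {-11, -5/2, 1/4}, lower {-5/6, 5/3}, scaled by C = -7/8. Verdict: terminating - upper -11 stops the sum at k = 11; the 12 terms are added exactly. Its exact value is -42556985712124429907293/23034173764036198400.


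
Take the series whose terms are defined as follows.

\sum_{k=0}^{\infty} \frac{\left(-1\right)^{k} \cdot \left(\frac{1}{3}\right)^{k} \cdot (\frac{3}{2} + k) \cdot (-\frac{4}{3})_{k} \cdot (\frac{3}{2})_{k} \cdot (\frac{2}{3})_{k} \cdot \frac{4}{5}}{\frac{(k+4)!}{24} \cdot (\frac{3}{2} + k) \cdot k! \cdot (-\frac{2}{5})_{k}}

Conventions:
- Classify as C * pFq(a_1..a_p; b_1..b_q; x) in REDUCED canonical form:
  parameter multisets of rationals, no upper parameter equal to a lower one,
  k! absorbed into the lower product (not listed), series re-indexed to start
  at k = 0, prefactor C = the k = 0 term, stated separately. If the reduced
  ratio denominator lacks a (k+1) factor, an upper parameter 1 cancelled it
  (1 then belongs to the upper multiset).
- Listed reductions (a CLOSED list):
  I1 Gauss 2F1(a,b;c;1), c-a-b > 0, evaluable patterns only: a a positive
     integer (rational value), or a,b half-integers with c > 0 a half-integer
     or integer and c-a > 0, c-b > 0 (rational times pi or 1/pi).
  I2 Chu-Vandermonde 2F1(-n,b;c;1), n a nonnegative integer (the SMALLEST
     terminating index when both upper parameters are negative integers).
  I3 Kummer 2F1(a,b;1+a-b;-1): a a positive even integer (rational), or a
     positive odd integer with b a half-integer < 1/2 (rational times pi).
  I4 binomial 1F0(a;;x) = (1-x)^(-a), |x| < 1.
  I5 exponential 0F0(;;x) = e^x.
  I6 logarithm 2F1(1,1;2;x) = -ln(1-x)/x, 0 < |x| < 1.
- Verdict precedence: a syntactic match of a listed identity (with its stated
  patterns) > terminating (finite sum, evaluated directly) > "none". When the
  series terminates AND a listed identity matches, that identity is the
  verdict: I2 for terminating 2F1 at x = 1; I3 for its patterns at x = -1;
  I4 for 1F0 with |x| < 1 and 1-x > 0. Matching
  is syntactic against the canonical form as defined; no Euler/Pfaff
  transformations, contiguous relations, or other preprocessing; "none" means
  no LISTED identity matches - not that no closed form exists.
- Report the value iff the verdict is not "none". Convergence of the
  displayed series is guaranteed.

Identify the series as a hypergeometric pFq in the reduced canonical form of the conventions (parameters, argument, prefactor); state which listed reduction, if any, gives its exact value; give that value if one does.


The series (x = -\frac{1}{3}) is 3F2: upper {-\frac{4}{3}, \frac{2}{3}, \frac{3}{2}}, lower {-\frac{2}{5}, 5}, prefactor \frac{4}{5}. Verdict: none here - no I1-I6 shape fits x = -\frac{1}{3} with lower {-\frac{2}{5}, 5}.

Structural cue: t_0 being \frac{4}{5}, k + 3/2 divides numerator and denominator alike; C = 4/5, x = -1/3 after cancelling.
Ratio: r(k) = -\frac{1}{3} * (k-\frac{4}{3}) (k+\frac{2}{3}) (k+\frac{3}{2}) / [(k-\frac{2}{5}) (k+5) (k+1)] - rational in k. x = -\frac{1}{3}; t_0 = \frac{4}{5}; negate the roots.


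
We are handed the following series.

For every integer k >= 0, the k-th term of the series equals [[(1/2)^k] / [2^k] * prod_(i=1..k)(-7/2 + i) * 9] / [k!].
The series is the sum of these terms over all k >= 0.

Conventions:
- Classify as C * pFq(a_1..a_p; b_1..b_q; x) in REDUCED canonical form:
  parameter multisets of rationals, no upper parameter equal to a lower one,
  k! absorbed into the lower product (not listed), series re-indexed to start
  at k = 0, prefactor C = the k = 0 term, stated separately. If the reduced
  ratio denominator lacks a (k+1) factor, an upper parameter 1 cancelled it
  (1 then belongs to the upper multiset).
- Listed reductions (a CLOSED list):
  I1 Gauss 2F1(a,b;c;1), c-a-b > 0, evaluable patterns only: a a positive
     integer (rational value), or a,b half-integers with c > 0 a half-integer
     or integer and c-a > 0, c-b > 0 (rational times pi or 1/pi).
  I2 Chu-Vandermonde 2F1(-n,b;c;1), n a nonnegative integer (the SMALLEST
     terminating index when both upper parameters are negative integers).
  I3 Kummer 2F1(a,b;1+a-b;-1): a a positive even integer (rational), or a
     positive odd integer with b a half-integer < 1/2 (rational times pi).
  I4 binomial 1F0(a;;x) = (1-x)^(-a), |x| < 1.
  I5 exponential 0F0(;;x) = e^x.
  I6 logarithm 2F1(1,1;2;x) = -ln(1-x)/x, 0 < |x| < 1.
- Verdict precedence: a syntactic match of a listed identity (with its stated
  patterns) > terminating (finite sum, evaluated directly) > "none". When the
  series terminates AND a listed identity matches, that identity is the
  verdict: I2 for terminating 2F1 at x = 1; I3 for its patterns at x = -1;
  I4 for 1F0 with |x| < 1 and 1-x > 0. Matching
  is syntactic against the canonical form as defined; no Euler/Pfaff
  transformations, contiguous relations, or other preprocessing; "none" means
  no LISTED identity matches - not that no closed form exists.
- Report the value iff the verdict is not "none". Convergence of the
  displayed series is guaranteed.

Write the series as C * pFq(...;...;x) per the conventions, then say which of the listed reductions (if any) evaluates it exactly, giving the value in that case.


Key observation: with t_0 = 9, the running product (C = 9) telescopes to a rising factorial.
Step ratio: r(k) = (1/4) * (k-5/2) / [(k+1)] - rational; roots negated = parameters, x = (1/4), C = 9.

x = 1/4 here; the reduced form reads 1F0, upper {-5/2}, lower {-}, C = 9. Verdict (x = 1/4): the binomial series (I4) applies (the 1F0 binomial series: exponent 5/2, x = 1/4). Hence: 9 * (3/4)^(5/2).


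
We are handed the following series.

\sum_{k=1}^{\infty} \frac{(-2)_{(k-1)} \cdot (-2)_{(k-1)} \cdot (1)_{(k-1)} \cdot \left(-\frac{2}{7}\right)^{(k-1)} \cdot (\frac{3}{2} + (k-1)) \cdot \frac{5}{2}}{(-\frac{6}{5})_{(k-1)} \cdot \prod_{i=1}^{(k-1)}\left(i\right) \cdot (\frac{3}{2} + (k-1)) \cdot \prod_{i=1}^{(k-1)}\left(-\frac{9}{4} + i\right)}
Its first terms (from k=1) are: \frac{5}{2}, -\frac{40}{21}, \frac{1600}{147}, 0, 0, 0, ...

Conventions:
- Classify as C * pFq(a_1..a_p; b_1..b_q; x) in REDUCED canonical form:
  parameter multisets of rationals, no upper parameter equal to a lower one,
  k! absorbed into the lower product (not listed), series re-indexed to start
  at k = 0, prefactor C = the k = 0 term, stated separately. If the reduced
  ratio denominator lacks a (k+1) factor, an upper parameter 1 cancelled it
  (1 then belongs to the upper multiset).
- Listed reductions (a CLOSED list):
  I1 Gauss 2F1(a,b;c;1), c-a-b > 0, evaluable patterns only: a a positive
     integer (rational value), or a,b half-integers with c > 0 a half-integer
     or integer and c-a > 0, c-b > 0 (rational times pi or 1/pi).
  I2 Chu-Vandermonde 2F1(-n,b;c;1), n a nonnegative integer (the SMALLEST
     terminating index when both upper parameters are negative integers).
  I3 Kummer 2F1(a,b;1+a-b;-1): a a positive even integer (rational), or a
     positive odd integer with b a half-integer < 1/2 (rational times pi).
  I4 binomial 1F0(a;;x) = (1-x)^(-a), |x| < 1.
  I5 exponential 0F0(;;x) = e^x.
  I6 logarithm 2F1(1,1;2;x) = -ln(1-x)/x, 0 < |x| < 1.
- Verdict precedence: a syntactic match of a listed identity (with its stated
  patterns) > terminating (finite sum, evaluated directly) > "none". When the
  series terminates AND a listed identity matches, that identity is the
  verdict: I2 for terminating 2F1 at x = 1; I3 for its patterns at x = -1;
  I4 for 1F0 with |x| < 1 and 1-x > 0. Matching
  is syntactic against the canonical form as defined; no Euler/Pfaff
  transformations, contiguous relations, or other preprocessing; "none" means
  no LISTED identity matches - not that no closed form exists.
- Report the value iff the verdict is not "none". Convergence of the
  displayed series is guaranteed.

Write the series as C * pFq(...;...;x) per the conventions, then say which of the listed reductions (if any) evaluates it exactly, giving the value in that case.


Prefactor \frac{5}{2}, argument -\frac{2}{7}: 3F2 with upper {-2, -2, 1} over lower {-\frac{5}{4}, -\frac{6}{5}}. Verdict: terminating - upper -2 stops the sum at k = 2; the 3 terms are added exactly. Hence: \frac{1125}{98}.

Key step: t_0 being \frac{5}{2}, the product of the first k integers (C = 5/2) is k!.
Step ratio: r(k) = -\frac{2}{7} * (k-2) (k-2) (k+1) / [(k-\frac{5}{4}) (k-\frac{6}{5}) (k+1)] - rational in k. x = -\frac{2}{7}; t_0 = \frac{5}{2}; negate the roots.


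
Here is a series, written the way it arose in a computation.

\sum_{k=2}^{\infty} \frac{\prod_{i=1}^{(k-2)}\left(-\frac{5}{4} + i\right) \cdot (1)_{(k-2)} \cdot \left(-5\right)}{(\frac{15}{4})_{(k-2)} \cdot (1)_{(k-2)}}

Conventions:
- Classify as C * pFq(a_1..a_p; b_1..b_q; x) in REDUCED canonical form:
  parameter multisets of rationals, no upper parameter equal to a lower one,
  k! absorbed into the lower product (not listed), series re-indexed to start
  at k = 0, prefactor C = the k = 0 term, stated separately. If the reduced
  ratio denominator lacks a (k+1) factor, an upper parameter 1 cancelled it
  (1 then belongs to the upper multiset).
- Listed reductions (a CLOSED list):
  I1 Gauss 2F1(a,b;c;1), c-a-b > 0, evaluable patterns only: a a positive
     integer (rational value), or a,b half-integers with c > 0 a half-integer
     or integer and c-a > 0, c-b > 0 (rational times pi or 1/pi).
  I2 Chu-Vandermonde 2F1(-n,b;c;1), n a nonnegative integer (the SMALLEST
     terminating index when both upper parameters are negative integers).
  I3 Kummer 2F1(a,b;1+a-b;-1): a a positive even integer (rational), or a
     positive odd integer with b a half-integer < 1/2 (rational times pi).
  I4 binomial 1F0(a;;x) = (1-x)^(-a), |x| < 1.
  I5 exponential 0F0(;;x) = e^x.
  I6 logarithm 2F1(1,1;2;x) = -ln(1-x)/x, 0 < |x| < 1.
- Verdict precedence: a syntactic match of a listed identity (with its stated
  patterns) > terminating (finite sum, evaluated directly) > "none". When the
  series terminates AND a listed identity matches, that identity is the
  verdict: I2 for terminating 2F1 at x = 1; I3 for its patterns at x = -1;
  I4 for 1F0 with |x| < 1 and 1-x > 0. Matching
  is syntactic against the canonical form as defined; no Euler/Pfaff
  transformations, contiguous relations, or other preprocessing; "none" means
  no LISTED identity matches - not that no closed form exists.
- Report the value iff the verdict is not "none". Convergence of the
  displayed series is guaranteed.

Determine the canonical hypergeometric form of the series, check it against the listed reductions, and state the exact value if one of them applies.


At argument 1: a 2F1 with upper {-\frac{1}{4}, 1}, lower {\frac{15}{4}}, scaled by C = -5. Verdict: Gauss (I1, integer-parameter pattern) fires (x = 1: the Gamma ratio telescopes since c-a-b = 3 > 0 and a = 1 in Z>0). Value: -\frac{55}{12}.

Key step: from the first term -5: (1)_k (prefactor -5) is k! itself.
Step ratio: r(k) = 1 * (k-\frac{1}{4}) (k+1) / [(k+\frac{15}{4}) (k+1)] - rational in k. x = 1; t_0 = -5; negate the roots.


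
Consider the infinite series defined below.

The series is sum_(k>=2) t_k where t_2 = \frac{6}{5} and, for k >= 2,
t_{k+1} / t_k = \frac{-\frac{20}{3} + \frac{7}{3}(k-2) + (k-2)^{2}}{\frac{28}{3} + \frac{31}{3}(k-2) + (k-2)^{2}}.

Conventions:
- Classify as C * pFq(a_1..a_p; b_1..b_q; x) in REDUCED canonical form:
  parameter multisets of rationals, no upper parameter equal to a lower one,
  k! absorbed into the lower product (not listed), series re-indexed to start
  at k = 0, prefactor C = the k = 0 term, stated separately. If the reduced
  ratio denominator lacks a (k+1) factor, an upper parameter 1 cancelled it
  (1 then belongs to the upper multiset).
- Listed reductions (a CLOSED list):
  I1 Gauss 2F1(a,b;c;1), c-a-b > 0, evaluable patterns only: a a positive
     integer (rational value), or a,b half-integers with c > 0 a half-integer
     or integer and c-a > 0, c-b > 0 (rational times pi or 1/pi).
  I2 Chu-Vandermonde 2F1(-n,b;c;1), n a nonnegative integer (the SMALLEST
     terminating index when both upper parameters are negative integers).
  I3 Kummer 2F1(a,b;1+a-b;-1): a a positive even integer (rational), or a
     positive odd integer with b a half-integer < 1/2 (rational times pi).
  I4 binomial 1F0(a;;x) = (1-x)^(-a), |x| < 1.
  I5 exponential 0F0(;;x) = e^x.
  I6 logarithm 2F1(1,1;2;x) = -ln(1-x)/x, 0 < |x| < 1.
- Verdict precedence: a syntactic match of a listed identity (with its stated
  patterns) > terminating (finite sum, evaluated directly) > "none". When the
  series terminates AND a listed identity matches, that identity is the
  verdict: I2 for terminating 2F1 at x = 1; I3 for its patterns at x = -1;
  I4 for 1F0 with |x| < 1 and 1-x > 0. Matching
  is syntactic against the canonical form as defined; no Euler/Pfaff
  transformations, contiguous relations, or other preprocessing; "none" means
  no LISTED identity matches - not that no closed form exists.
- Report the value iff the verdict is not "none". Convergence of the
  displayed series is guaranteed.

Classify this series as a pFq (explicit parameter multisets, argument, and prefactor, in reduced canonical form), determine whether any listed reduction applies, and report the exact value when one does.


Reduced: x = 1, 2F1, upper = {-\frac{5}{3}, 4}, lower = {\frac{28}{3}}, C = \frac{6}{5}. Verdict (x = 1): Gauss (I1, integer-parameter pattern) applies (x = 1: the Gamma ratio telescopes since c-a-b = 7 > 0 and a = 4 in Z>0). Sum: \frac{836}{1701}.

Key step: from the first term \frac{6}{5}: roots of the ratio polynomials (C = 6/5, x = 1) are the negated parameters.
Consecutive-term ratio: r(k) = 1 * (k-\frac{5}{3}) (k+4) / [(k+\frac{28}{3}) (k+1)] - rational in k. x = 1; t_0 = \frac{6}{5}; negate the roots.


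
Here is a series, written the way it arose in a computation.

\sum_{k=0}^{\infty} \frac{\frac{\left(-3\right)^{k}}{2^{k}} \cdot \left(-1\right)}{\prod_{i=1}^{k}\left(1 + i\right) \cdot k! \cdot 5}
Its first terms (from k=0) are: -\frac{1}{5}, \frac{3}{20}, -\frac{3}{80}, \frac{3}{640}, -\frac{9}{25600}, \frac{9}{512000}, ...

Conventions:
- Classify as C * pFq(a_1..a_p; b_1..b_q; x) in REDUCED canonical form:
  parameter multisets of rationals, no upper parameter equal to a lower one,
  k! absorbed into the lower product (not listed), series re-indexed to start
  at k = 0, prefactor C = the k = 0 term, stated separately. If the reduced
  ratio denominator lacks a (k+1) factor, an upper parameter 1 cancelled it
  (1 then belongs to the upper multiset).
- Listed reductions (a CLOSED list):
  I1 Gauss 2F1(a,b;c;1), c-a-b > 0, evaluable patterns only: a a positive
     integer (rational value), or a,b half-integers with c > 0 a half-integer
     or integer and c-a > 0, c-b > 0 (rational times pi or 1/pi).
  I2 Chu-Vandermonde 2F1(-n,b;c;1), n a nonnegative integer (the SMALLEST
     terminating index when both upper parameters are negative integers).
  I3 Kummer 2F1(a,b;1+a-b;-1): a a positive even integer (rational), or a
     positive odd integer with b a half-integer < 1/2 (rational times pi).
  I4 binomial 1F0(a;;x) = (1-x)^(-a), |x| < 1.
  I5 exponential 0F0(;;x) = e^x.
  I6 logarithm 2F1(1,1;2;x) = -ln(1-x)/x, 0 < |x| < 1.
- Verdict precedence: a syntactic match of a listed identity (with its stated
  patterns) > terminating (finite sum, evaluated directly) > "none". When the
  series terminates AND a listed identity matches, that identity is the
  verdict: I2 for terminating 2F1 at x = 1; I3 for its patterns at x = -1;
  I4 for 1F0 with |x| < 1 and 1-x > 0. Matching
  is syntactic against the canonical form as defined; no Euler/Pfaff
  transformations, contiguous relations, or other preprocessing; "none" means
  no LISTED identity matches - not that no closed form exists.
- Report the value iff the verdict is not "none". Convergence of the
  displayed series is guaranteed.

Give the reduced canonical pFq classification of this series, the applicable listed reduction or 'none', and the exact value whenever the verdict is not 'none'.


Key step: with t_0 = -\frac{1}{5}, the lower running product (prefactor -1/5) is a rising factorial.
Consecutive-term ratio: r(k) = -\frac{3}{2} * 1 / [(k+2) (k+1)] - rational in k. x = -\frac{3}{2}; t_0 = -\frac{1}{5}; negate the roots.

Canonical form: C = -\frac{1}{5} times 0F1 with upper {-}, lower {2}, x = -\frac{3}{2}. Verdict: none - at argument -\frac{3}{2} the multisets {-} ; {2} match no listed identity.
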